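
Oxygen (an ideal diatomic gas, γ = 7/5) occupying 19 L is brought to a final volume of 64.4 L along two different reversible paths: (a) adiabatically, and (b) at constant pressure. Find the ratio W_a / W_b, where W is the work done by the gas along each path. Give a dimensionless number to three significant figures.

W_a / W_b ≈ 0.404

Path (a) adiabatic: W = P₁V₁(1 − (V₁/V₂)^(γ−1))/(γ−1) → W_a/(P₁V₁) = 0.9658.
Path (b) isobaric: W = P₁(V₂ − V₁) → W_b/(P₁V₁) = 2.389.
W_a / W_b = 0.9658 / 2.389 = 0.4042.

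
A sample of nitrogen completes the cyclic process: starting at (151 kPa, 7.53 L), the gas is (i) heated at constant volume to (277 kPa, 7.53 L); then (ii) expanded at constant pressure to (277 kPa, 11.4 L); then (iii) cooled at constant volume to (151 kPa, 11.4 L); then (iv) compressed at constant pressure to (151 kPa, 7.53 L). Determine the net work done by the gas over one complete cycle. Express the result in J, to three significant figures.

W_net ≈ 488 J

Constant-volume legs do no work.
W(ii) = (277)(11.4 − 7.53) = 1072 J; W(iv) = (151)(7.53 − 11.4) = -584.4 J.
W_net = 1072 − 584.4 = 487.6 J (the clockwise enclosed area).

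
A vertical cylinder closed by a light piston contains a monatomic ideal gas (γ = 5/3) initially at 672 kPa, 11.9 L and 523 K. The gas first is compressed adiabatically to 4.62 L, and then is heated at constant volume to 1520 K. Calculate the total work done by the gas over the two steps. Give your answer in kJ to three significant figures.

Step 1 (adiabatic): W = (P₁V₁ − P₂V₂)/(γ−1) = (7997 − 15026)/0.667 = -10544 J.
Step 2 (isochoric): W = 0 (constant volume).
W_total = -10544 + 0 = -10544 J.

W_total ≈ -10.5 kJ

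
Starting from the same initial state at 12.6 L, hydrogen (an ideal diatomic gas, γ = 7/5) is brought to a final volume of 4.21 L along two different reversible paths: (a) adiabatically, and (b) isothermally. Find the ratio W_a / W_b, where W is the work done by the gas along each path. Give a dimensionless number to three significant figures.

Path (a) adiabatic: W = P₁V₁(1 − (V₁/V₂)^(γ−1))/(γ−1) → W_a/(P₁V₁) = -1.376.
Path (b) isothermal: W = P₁V₁ ln(V₂/V₁) → W_b/(P₁V₁) = -1.096.
W_a / W_b = -1.376 / -1.096 = 1.255.

W_a / W_b ≈ 1.26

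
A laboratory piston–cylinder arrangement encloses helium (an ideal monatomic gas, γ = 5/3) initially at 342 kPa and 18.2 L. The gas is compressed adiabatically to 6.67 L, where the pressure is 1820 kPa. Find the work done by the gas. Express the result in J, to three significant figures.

Adiabatic: W = (P₁V₁ − P₂V₂)/(γ − 1) with γ = 5/3.
P₁V₁ = 6224 J, P₂V₂ = 12139 J.
W = (6224 − 12139) / 0.6667 = -8872 J.

W ≈ -8870 J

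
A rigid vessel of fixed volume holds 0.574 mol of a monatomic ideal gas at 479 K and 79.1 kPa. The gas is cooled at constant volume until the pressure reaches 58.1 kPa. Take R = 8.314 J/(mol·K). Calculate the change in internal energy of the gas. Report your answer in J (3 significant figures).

ΔU ≈ -910 J

Constant volume ⇒ W = 0, so Q = ΔU = nCᵥΔT with Cᵥ = 3R/2 = 12.47 J/(mol·K).
At constant V, T₂/T₁ = P₂/P₁ ⇒ ΔT = T₁(P₂/P₁ − 1) = 479·(58.1/79.1 − 1) = -127.2 K.
ΔU = (0.574)(12.47)(-127.2) = -910.3 J.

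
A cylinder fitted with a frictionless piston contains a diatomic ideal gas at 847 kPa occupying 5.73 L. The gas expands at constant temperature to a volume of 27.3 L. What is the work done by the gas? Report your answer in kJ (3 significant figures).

Isothermal: W = nRT ln(V₂/V₁) = P₁V₁ ln(V₂/V₁).
P₁V₁ = (847 kPa)(5.73 L) = 4853 J.
W = 4853 × ln(27.3/5.73) = 4853 × 1.561
W_by_gas = 7577 J.

W ≈ 7.58 kJ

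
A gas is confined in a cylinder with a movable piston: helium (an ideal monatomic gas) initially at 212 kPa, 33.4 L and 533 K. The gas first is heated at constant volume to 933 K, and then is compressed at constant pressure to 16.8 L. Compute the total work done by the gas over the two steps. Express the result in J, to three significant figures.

W_total ≈ -6160 J

Step 1 (isochoric): W = 0 (constant volume).
After step 1: P = 371.1 kPa (V unchanged).
Step 2 (isobaric): W = PΔV = (371.1 kPa)(16.8 − 33.4 L) = -6160 J.
W_total = 0 − 6160 = -6160 J.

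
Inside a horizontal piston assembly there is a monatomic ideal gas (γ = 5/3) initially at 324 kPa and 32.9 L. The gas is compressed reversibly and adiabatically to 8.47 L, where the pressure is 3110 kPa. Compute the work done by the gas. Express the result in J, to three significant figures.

W ≈ -23500 J

Adiabatic: W = (P₁V₁ − P₂V₂)/(γ − 1) with γ = 5/3.
P₁V₁ = 10660 J, P₂V₂ = 26342 J.
W = (10660 − 26342) / 0.6667 = -23523 J.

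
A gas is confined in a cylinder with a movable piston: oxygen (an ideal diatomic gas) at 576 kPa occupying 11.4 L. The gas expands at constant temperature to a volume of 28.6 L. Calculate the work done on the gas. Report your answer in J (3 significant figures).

Isothermal: W = nRT ln(V₂/V₁) = P₁V₁ ln(V₂/V₁).
P₁V₁ = (576 kPa)(11.4 L) = 6566 J.
W = 6566 × ln(28.6/11.4) = 6566 × 0.9198
W_by_gas = 6040 J; work on gas = −W_by = -6040 J.

W ≈ -6040 J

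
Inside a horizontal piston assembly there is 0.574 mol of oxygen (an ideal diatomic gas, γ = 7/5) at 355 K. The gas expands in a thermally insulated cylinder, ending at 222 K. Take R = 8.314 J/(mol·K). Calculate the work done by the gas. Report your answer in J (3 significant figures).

W ≈ 1590 J

Adiabatic ⇒ Q = 0, so W_by = −ΔU = nCᵥ(T₁ − T₂).
Cᵥ = 5R/2 = 20.79 J/(mol·K).
W = (0.574)(20.79)(355 − 222) = 1587 J.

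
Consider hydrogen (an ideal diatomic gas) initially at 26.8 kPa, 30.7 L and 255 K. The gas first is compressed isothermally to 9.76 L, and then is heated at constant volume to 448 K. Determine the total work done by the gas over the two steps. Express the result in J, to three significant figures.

W_total ≈ -943 J

Step 1 (isothermal): W = P₁V₁ ln(V₂/V₁) = (822.8) ln(9.76/30.7) = -942.9 J.
Step 2 (isochoric): W = 0 (constant volume).
W_total = -942.9 + 0 = -942.9 J.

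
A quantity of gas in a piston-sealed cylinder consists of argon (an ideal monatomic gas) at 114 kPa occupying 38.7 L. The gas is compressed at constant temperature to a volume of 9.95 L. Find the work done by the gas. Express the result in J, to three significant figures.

W ≈ -5990 J

Isothermal: W = nRT ln(V₂/V₁) = P₁V₁ ln(V₂/V₁).
P₁V₁ = (114 kPa)(38.7 L) = 4412 J.
W = 4412 × ln(9.95/38.7) = 4412 × -1.358
W_by_gas = -5992 J.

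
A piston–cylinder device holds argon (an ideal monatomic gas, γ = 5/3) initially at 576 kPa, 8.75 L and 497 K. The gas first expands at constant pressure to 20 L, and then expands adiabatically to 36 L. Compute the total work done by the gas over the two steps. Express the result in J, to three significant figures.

W_total ≈ 12100 J

Step 1 (isobaric): W = PΔV = (576 kPa)(20 − 8.75 L) = 6480 J.
After step 1: P = 576 kPa, V = 20 L, T = 1136 K.
Step 2 (adiabatic): W = (P₁V₁ − P₂V₂)/(γ−1) = (11520 − 7785)/0.667 = 5602 J.
W_total = 6480 + 5602 = 12082 J.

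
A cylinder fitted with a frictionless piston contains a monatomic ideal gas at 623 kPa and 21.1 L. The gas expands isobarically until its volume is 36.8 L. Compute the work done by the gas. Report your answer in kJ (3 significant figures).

W ≈ 9.78 kJ

Isobaric: W = P ΔV.
W = (623 kPa)(36.8 − 21.1 L) = (623)(15.7) = 9781 J.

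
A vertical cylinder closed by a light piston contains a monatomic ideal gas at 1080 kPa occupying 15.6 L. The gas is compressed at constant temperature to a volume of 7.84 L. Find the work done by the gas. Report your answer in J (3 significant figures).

Isothermal: W = nRT ln(V₂/V₁) = P₁V₁ ln(V₂/V₁).
P₁V₁ = (1080 kPa)(15.6 L) = 16848 J.
W = 16848 × ln(7.84/15.6) = 16848 × -0.688
W_by_gas = -11592 J.

W ≈ -11600 J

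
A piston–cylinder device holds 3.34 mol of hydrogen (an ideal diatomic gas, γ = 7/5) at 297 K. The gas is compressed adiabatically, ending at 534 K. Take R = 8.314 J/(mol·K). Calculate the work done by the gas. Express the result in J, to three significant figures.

Adiabatic ⇒ Q = 0, so W_by = −ΔU = nCᵥ(T₁ − T₂).
Cᵥ = 5R/2 = 20.79 J/(mol·K).
W = (3.34)(20.79)(297 − 534) = -16453 J.

W ≈ -16500 J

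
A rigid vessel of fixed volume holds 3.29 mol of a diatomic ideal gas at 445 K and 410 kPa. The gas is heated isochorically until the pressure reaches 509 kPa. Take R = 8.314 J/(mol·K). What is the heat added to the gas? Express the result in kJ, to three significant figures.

Constant volume ⇒ W = 0, so Q = ΔU = nCᵥΔT with Cᵥ = 5R/2 = 20.79 J/(mol·K).
At constant V, T₂/T₁ = P₂/P₁ ⇒ ΔT = T₁(P₂/P₁ − 1) = 445·(509/410 − 1) = 107.5 K.
ΔU = (3.29)(20.79)(107.5) = 7348 J.

Q ≈ 7.35 kJ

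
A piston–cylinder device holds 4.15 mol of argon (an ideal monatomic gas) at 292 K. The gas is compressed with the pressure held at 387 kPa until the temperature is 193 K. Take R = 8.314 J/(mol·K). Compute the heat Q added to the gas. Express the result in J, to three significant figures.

Isobaric: W = nRΔT = (4.15)(8.314)(-99) = -3416 J.
ΔU = nCᵥΔT with Cᵥ = 3R/2: ΔU = (4.15)(12.47)(-99) = -5124 J.
Q = ΔU + W = -5124 − 3416 = -8540 J.

Q ≈ -8540 J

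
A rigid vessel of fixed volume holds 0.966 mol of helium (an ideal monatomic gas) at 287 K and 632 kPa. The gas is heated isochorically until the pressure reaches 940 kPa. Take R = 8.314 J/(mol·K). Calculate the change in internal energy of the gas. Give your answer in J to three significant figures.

Constant volume ⇒ W = 0, so Q = ΔU = nCᵥΔT with Cᵥ = 3R/2 = 12.47 J/(mol·K).
At constant V, T₂/T₁ = P₂/P₁ ⇒ ΔT = T₁(P₂/P₁ − 1) = 287·(940/632 − 1) = 139.9 K.
ΔU = (0.966)(12.47)(139.9) = 1685 J.

ΔU ≈ 1680 J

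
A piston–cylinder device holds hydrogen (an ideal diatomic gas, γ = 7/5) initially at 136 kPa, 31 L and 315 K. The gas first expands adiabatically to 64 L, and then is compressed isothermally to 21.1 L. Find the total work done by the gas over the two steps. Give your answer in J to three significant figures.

Step 1 (adiabatic): W = (P₁V₁ − P₂V₂)/(γ−1) = (4216 − 3155)/0.4 = 2653 J.
After step 1: P = 49.29 kPa, V = 64 L, T = 235.7 K.
Step 2 (isothermal): W = P₁V₁ ln(V₂/V₁) = (3155) ln(21.1/64) = -3501 J.
W_total = 2653 − 3501 = -847.6 J.

W_total ≈ -848 J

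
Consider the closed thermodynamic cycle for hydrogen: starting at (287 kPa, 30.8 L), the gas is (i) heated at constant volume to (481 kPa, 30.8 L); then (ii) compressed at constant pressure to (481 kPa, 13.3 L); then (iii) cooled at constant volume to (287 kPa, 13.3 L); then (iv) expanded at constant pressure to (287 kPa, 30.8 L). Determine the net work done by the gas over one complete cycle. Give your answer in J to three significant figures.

Constant-volume legs do no work.
W(ii) = (481)(13.3 − 30.8) = -8418 J; W(iv) = (287)(30.8 − 13.3) = 5022 J.
W_net = -8418 + 5022 = -3395 J (the counter-clockwise enclosed area).

W_net ≈ -3400 J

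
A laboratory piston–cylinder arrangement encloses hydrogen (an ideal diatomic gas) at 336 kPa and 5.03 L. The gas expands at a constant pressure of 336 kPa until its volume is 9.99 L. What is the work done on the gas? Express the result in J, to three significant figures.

W ≈ -1670 J

Isobaric: W = P ΔV.
W = (336 kPa)(9.99 − 5.03 L) = (336)(4.96) = 1667 J.
Work on gas = −W_by = -1667 J.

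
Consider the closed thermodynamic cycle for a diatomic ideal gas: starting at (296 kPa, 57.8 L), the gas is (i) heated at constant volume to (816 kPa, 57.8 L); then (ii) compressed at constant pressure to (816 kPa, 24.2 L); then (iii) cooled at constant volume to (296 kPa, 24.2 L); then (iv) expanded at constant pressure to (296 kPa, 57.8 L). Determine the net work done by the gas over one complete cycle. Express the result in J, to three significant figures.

W_net ≈ -17500 J

Constant-volume legs do no work.
W(ii) = (816)(24.2 − 57.8) = -27418 J; W(iv) = (296)(57.8 − 24.2) = 9946 J.
W_net = -27418 + 9946 = -17472 J (the counter-clockwise enclosed area).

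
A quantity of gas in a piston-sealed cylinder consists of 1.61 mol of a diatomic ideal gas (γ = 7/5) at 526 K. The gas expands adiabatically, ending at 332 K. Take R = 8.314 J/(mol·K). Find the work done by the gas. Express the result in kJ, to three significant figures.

W ≈ 6.49 kJ

Adiabatic ⇒ Q = 0, so W_by = −ΔU = nCᵥ(T₁ − T₂).
Cᵥ = 5R/2 = 20.79 J/(mol·K).
W = (1.61)(20.79)(526 − 332) = 6492 J.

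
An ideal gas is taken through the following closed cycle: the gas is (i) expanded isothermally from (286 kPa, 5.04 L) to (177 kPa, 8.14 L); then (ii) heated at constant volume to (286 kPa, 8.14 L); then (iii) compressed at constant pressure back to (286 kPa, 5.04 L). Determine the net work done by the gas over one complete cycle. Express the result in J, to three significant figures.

Leg (i): W = PᵢVᵢ ln(V_f/Vᵢ) = (1441) ln(8.14/5.04) = 691 J.
Leg (ii): W = 0.
Leg (iii): W = PΔV = (286)(5.04 − 8.14) = -886.6 J.
W_net = 691 − 886.6 = -195.6 J.

W_net ≈ -196 J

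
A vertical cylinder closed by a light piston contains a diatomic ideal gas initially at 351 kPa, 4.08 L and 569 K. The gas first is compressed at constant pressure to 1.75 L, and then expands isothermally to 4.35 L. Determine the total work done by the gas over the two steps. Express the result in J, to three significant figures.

W_total ≈ -259 J

Step 1 (isobaric): W = PΔV = (351 kPa)(1.75 − 4.08 L) = -817.8 J.
After step 1: P = 351 kPa, V = 1.75 L, T = 244.1 K.
Step 2 (isothermal): W = P₁V₁ ln(V₂/V₁) = (614.2) ln(4.35/1.75) = 559.3 J.
W_total = -817.8 + 559.3 = -258.5 J.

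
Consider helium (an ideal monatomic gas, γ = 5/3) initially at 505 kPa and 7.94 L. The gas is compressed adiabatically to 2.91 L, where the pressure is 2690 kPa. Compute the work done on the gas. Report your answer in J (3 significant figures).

Adiabatic: W = (P₁V₁ − P₂V₂)/(γ − 1) with γ = 5/3.
P₁V₁ = 4010 J, P₂V₂ = 7828 J.
W = (4010 − 7828) / 0.6667 = -5727 J.
Work on gas = −W_by = 5727 J.

W ≈ 5730 J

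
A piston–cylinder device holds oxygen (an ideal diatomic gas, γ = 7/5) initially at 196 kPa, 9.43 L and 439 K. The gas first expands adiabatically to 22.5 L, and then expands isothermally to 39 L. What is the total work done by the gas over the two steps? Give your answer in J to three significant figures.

W_total ≈ 2080 J

Step 1 (adiabatic): W = (P₁V₁ − P₂V₂)/(γ−1) = (1848 − 1305)/0.4 = 1358 J.
After step 1: P = 58.01 kPa, V = 22.5 L, T = 310 K.
Step 2 (isothermal): W = P₁V₁ ln(V₂/V₁) = (1305) ln(39/22.5) = 718 J.
W_total = 1358 + 718 = 2075 J.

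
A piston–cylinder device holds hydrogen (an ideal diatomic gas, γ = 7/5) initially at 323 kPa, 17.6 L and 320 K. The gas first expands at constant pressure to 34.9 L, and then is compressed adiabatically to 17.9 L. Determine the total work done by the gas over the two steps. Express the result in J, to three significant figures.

Step 1 (isobaric): W = PΔV = (323 kPa)(34.9 − 17.6 L) = 5588 J.
After step 1: P = 323 kPa, V = 34.9 L, T = 634.5 K.
Step 2 (adiabatic): W = (P₁V₁ − P₂V₂)/(γ−1) = (11273 − 14724)/0.4 = -8627 J.
W_total = 5588 − 8627 = -3040 J.

W_total ≈ -3040 J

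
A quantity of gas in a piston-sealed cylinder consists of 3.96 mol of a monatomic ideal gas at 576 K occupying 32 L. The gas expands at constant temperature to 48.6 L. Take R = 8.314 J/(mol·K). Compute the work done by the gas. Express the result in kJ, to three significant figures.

Isothermal: W = nRT ln(V₂/V₁).
W = (3.96)(8.314)(576) × ln(48.6/32)
  = 18964 × 0.4179
W_by_gas = 7925 J.

W ≈ 7.92 kJ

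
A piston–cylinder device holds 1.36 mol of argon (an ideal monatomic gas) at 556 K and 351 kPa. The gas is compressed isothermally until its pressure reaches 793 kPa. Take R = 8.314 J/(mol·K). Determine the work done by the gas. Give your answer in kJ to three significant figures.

W ≈ -5.12 kJ

Isothermal process: W = nRT ln(V₂/V₁) = nRT ln(P₁/P₂).
W = (1.36)(8.314)(556) × ln(351/793)
  = 6287 × ln(0.4426) = 6287 × -0.815
W_by_gas = -5124 J.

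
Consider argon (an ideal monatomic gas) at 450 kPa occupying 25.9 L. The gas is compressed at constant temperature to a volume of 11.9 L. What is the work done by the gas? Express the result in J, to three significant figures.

Isothermal: W = nRT ln(V₂/V₁) = P₁V₁ ln(V₂/V₁).
P₁V₁ = (450 kPa)(25.9 L) = 11655 J.
W = 11655 × ln(11.9/25.9) = 11655 × -0.7777
W_by_gas = -9064 J.

W ≈ -9060 J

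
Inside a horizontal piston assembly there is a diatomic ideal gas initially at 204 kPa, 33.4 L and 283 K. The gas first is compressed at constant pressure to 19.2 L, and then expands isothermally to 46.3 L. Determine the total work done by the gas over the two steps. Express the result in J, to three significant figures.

Step 1 (isobaric): W = PΔV = (204 kPa)(19.2 − 33.4 L) = -2897 J.
After step 1: P = 204 kPa, V = 19.2 L, T = 162.7 K.
Step 2 (isothermal): W = P₁V₁ ln(V₂/V₁) = (3917) ln(46.3/19.2) = 3448 J.
W_total = -2897 + 3448 = 550.9 J.

W_total ≈ 551 J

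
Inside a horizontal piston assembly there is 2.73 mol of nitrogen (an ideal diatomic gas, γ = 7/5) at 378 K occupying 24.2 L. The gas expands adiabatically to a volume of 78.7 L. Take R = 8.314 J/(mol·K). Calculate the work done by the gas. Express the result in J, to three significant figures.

Adiabatic: TV^(γ−1) = const with γ = 7/5.
T₂ = T₁ (V₁/V₂)^(γ−1) = 378 × (24.2/78.7)^0.4 = 378 × 0.6239 = 235.8 K.
W_by = nCᵥ(T₁ − T₂) = (2.73)(20.79)(378 − 235.8) = 8066 J.

W ≈ 8070 J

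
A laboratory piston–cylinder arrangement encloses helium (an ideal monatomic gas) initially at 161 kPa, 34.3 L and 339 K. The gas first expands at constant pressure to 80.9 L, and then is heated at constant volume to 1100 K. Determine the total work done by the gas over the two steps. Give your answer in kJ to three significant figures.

W_total ≈ 7.50 kJ

Step 1 (isobaric): W = PΔV = (161 kPa)(80.9 − 34.3 L) = 7503 J.
Step 2 (isochoric): W = 0 (constant volume).
W_total = 7503 + 0 = 7503 J.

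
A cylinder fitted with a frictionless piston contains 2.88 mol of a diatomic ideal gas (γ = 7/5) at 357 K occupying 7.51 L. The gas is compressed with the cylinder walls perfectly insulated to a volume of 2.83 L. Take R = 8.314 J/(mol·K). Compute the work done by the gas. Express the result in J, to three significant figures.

Adiabatic: TV^(γ−1) = const with γ = 7/5.
T₂ = T₁ (V₁/V₂)^(γ−1) = 357 × (7.51/2.83)^0.4 = 357 × 1.478 = 527.5 K.
W_by = nCᵥ(T₁ − T₂) = (2.88)(20.79)(357 − 527.5) = -10205 J.

W ≈ -10200 J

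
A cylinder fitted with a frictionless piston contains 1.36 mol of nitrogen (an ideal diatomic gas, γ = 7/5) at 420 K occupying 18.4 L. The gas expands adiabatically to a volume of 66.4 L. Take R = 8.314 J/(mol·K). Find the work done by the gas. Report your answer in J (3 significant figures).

W ≈ 4770 J

Adiabatic: TV^(γ−1) = const with γ = 7/5.
T₂ = T₁ (V₁/V₂)^(γ−1) = 420 × (18.4/66.4)^0.4 = 420 × 0.5985 = 251.4 K.
W_by = nCᵥ(T₁ − T₂) = (1.36)(20.79)(420 − 251.4) = 4767 J.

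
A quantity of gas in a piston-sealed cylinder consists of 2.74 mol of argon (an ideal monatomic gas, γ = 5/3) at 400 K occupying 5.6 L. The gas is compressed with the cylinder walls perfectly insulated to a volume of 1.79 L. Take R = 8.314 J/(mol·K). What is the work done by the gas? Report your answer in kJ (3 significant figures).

Adiabatic: TV^(γ−1) = const with γ = 5/3.
T₂ = T₁ (V₁/V₂)^(γ−1) = 400 × (5.6/1.79)^0.667 = 400 × 2.139 = 855.6 K.
W_by = nCᵥ(T₁ − T₂) = (2.74)(12.47)(400 − 855.6) = -15569 J.

W ≈ -15.6 kJ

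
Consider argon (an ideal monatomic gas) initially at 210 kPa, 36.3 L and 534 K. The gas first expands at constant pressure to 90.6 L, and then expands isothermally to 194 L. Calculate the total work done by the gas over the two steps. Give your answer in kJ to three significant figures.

Step 1 (isobaric): W = PΔV = (210 kPa)(90.6 − 36.3 L) = 11403 J.
After step 1: P = 210 kPa, V = 90.6 L, T = 1333 K.
Step 2 (isothermal): W = P₁V₁ ln(V₂/V₁) = (19026) ln(194/90.6) = 14486 J.
W_total = 11403 + 14486 = 25889 J.

W_total ≈ 25.9 kJ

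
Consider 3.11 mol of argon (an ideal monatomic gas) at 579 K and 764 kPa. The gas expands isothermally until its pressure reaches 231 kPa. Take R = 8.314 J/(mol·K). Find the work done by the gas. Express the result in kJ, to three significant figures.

Isothermal process: W = nRT ln(V₂/V₁) = nRT ln(P₁/P₂).
W = (3.11)(8.314)(579) × ln(764/231)
  = 14971 × ln(3.307) = 14971 × 1.196
W_by_gas = 17907 J.

W ≈ 17.9 kJ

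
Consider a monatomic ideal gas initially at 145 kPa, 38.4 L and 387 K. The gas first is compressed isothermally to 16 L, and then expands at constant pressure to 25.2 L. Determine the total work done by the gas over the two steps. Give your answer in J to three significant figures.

Step 1 (isothermal): W = P₁V₁ ln(V₂/V₁) = (5568) ln(16/38.4) = -4875 J.
After step 1: P = 348 kPa, V = 16 L, T = 387 K.
Step 2 (isobaric): W = PΔV = (348 kPa)(25.2 − 16 L) = 3202 J.
W_total = -4875 + 3202 = -1673 J.

W_total ≈ -1670 J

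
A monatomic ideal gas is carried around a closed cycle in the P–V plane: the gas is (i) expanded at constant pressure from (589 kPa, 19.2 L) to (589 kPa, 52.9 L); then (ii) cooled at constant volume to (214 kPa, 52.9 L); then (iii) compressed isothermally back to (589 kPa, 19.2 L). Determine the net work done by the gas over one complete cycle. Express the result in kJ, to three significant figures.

W_net ≈ 8.38 kJ

Leg (i): W = PΔV = (589)(52.9 − 19.2) = 19849 J.
Leg (ii): W = 0.
Leg (iii): W = PᵢVᵢ ln(V_f/Vᵢ) = (11321) ln(19.2/52.9) = -11473 J.
W_net = 19849 − 11473 = 8376 J.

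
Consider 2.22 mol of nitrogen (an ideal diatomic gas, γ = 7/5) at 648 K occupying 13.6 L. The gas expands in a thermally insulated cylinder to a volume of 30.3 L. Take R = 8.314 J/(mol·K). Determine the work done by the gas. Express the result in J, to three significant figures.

W ≈ 8200 J

Adiabatic: TV^(γ−1) = const with γ = 7/5.
T₂ = T₁ (V₁/V₂)^(γ−1) = 648 × (13.6/30.3)^0.4 = 648 × 0.7258 = 470.3 K.
W_by = nCᵥ(T₁ − T₂) = (2.22)(20.79)(648 − 470.3) = 8198 J.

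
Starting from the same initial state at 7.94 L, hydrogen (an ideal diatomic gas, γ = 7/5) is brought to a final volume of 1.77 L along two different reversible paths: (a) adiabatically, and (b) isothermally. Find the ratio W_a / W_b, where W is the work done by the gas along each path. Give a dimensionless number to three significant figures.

W_a / W_b ≈ 1.37

Path (a) adiabatic: W = P₁V₁(1 − (V₁/V₂)^(γ−1))/(γ−1) → W_a/(P₁V₁) = -2.057.
Path (b) isothermal: W = P₁V₁ ln(V₂/V₁) → W_b/(P₁V₁) = -1.501.
W_a / W_b = -2.057 / -1.501 = 1.37.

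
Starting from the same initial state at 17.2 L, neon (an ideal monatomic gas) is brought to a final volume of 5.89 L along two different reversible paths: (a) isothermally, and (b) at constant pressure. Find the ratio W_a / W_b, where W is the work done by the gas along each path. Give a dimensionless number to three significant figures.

W_a / W_b ≈ 1.63

Path (a) isothermal: W = P₁V₁ ln(V₂/V₁) → W_a/(P₁V₁) = -1.072.
Path (b) isobaric: W = P₁(V₂ − V₁) → W_b/(P₁V₁) = -0.6576.
W_a / W_b = -1.072 / -0.6576 = 1.63.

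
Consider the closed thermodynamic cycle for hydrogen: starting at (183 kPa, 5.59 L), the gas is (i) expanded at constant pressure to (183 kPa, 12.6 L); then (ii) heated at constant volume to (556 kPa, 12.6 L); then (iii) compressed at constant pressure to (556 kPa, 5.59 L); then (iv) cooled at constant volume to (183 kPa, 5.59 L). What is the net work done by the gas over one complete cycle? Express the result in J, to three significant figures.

W_net ≈ -2610 J

Constant-volume legs do no work.
W(i) = (183)(12.6 − 5.59) = 1283 J; W(iii) = (556)(5.59 − 12.6) = -3898 J.
W_net = 1283 − 3898 = -2615 J (the counter-clockwise enclosed area).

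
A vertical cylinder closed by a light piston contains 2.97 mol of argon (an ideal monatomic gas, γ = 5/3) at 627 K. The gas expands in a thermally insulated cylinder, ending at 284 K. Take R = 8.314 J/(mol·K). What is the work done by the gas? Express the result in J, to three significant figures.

Adiabatic ⇒ Q = 0, so W_by = −ΔU = nCᵥ(T₁ − T₂).
Cᵥ = 3R/2 = 12.47 J/(mol·K).
W = (2.97)(12.47)(627 − 284) = 12704 J.

W ≈ 12700 J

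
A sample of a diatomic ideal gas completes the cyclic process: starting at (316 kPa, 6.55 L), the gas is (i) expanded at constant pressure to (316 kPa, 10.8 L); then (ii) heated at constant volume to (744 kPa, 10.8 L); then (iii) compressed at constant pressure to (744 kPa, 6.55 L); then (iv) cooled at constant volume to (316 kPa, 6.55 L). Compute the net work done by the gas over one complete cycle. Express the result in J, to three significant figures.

W_net ≈ -1820 J

Constant-volume legs do no work.
W(i) = (316)(10.8 − 6.55) = 1343 J; W(iii) = (744)(6.55 − 10.8) = -3162 J.
W_net = 1343 − 3162 = -1819 J (the counter-clockwise enclosed area).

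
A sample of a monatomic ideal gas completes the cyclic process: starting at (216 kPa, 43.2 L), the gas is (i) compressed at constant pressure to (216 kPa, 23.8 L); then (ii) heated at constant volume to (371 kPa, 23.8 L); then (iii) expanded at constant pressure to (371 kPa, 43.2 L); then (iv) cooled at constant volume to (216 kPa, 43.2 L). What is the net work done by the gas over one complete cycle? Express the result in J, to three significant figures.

W_net ≈ 3010 J

Constant-volume legs do no work.
W(i) = (216)(23.8 − 43.2) = -4190 J; W(iii) = (371)(43.2 − 23.8) = 7197 J.
W_net = -4190 + 7197 = 3007 J (the clockwise enclosed area).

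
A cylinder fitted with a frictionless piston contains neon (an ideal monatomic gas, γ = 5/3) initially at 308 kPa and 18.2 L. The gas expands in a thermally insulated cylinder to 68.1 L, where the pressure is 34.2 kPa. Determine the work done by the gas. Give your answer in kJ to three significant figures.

W ≈ 4.91 kJ

Adiabatic: W = (P₁V₁ − P₂V₂)/(γ − 1) with γ = 5/3.
P₁V₁ = 5606 J, P₂V₂ = 2329 J.
W = (5606 − 2329) / 0.6667 = 4915 J.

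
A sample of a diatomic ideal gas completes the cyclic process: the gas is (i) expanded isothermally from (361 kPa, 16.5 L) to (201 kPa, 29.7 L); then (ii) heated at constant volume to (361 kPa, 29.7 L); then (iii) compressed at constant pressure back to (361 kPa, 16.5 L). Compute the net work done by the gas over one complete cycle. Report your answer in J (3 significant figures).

Leg (i): W = PᵢVᵢ ln(V_f/Vᵢ) = (5956) ln(29.7/16.5) = 3501 J.
Leg (ii): W = 0.
Leg (iii): W = PΔV = (361)(16.5 − 29.7) = -4765 J.
W_net = 3501 − 4765 = -1264 J.

W_net ≈ -1260 J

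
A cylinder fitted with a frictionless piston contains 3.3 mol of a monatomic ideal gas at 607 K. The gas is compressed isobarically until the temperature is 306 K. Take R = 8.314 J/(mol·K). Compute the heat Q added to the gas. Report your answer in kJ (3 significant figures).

Isobaric: W = nRΔT = (3.3)(8.314)(-301) = -8258 J.
ΔU = nCᵥΔT with Cᵥ = 3R/2: ΔU = (3.3)(12.47)(-301) = -12387 J.
Q = ΔU + W = -12387 − 8258 = -20646 J.

Q ≈ -20.6 kJ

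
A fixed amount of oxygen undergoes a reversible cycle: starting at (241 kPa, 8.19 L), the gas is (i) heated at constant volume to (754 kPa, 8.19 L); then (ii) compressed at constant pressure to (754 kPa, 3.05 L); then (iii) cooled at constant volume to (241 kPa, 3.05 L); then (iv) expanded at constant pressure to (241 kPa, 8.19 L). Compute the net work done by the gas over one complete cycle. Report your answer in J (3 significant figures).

Constant-volume legs do no work.
W(ii) = (754)(3.05 − 8.19) = -3876 J; W(iv) = (241)(8.19 − 3.05) = 1239 J.
W_net = -3876 + 1239 = -2637 J (the counter-clockwise enclosed area).

W_net ≈ -2640 J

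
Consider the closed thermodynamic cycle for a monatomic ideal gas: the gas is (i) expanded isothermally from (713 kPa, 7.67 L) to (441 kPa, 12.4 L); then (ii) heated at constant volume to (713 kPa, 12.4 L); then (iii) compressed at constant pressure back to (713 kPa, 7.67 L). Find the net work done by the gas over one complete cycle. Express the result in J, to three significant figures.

Leg (i): W = PᵢVᵢ ln(V_f/Vᵢ) = (5469) ln(12.4/7.67) = 2627 J.
Leg (ii): W = 0.
Leg (iii): W = PΔV = (713)(7.67 − 12.4) = -3372 J.
W_net = 2627 − 3372 = -745.4 J.

W_net ≈ -745 J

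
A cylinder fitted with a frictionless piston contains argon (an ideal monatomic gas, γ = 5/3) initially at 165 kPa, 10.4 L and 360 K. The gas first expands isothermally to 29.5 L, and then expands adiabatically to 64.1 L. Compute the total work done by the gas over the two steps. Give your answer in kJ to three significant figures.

W_total ≈ 2.83 kJ

Step 1 (isothermal): W = P₁V₁ ln(V₂/V₁) = (1716) ln(29.5/10.4) = 1789 J.
After step 1: P = 58.17 kPa, V = 29.5 L, T = 360 K.
Step 2 (adiabatic): W = (P₁V₁ − P₂V₂)/(γ−1) = (1716 − 1023)/0.667 = 1040 J.
W_total = 1789 + 1040 = 2829 J.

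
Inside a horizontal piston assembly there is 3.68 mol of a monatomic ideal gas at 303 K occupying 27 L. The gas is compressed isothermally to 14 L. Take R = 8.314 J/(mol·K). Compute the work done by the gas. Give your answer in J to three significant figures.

Isothermal: W = nRT ln(V₂/V₁).
W = (3.68)(8.314)(303) × ln(14/27)
  = 9270 × -0.6568
W_by_gas = -6089 J.

W ≈ -6090 J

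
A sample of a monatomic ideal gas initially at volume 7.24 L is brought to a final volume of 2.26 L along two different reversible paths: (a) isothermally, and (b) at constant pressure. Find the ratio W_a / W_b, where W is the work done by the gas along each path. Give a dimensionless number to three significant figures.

Path (a) isothermal: W = P₁V₁ ln(V₂/V₁) → W_a/(P₁V₁) = -1.164.
Path (b) isobaric: W = P₁(V₂ − V₁) → W_b/(P₁V₁) = -0.6878.
W_a / W_b = -1.164 / -0.6878 = 1.693.

W_a / W_b ≈ 1.69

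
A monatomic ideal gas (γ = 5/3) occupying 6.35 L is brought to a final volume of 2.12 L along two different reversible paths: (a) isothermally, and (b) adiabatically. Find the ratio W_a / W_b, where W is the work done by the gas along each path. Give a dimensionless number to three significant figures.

Path (a) isothermal: W = P₁V₁ ln(V₂/V₁) → W_a/(P₁V₁) = -1.097.
Path (b) adiabatic: W = P₁V₁(1 − (V₁/V₂)^(γ−1))/(γ−1) → W_b/(P₁V₁) = -1.617.
W_a / W_b = -1.097 / -1.617 = 0.6785.

W_a / W_b ≈ 0.679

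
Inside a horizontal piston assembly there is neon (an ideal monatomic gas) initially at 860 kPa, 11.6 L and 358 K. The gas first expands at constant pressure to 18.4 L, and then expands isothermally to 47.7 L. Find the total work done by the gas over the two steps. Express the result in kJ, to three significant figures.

Step 1 (isobaric): W = PΔV = (860 kPa)(18.4 − 11.6 L) = 5848 J.
After step 1: P = 860 kPa, V = 18.4 L, T = 567.9 K.
Step 2 (isothermal): W = P₁V₁ ln(V₂/V₁) = (15824) ln(47.7/18.4) = 15074 J.
W_total = 5848 + 15074 = 20922 J.

W_total ≈ 20.9 kJ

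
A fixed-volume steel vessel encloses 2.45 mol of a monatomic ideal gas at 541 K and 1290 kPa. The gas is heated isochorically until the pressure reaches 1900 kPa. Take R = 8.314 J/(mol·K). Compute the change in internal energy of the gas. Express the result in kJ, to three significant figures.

Constant volume ⇒ W = 0, so Q = ΔU = nCᵥΔT with Cᵥ = 3R/2 = 12.47 J/(mol·K).
At constant V, T₂/T₁ = P₂/P₁ ⇒ ΔT = T₁(P₂/P₁ − 1) = 541·(1900/1290 − 1) = 255.8 K.
ΔU = (2.45)(12.47)(255.8) = 7816 J.

ΔU ≈ 7.82 kJ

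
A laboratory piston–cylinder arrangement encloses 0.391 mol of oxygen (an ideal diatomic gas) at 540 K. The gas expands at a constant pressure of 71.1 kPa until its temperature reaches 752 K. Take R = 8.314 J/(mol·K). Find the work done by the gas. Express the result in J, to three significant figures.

Isobaric: W = P ΔV = nR ΔT.
W = (0.391)(8.314)(752 − 540) = 689.2 J.

W ≈ 689 J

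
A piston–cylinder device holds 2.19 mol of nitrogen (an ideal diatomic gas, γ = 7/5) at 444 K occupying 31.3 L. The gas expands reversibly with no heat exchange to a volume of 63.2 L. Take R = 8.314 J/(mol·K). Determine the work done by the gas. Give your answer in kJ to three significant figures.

Adiabatic: TV^(γ−1) = const with γ = 7/5.
T₂ = T₁ (V₁/V₂)^(γ−1) = 444 × (31.3/63.2)^0.4 = 444 × 0.755 = 335.2 K.
W_by = nCᵥ(T₁ − T₂) = (2.19)(20.79)(444 − 335.2) = 4952 J.

W ≈ 4.95 kJ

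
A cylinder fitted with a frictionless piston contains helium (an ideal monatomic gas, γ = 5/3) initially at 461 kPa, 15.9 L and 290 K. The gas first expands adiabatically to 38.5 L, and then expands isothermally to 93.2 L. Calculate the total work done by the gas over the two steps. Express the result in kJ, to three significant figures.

W_total ≈ 8.49 kJ

Step 1 (adiabatic): W = (P₁V₁ − P₂V₂)/(γ−1) = (7330 − 4065)/0.667 = 4897 J.
After step 1: P = 105.6 kPa, V = 38.5 L, T = 160.8 K.
Step 2 (isothermal): W = P₁V₁ ln(V₂/V₁) = (4065) ln(93.2/38.5) = 3594 J.
W_total = 4897 + 3594 = 8491 J.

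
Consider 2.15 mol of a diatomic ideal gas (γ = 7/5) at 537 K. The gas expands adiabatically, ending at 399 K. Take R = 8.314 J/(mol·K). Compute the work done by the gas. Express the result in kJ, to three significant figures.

Adiabatic ⇒ Q = 0, so W_by = −ΔU = nCᵥ(T₁ − T₂).
Cᵥ = 5R/2 = 20.79 J/(mol·K).
W = (2.15)(20.79)(537 − 399) = 6167 J.

W ≈ 6.17 kJ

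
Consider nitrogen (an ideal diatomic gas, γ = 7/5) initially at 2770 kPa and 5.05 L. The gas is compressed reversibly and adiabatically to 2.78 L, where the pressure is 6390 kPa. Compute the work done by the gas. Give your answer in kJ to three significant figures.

Adiabatic: W = (P₁V₁ − P₂V₂)/(γ − 1) with γ = 7/5.
P₁V₁ = 13988 J, P₂V₂ = 17764 J.
W = (13988 − 17764) / 0.4 = -9439 J.

W ≈ -9.44 kJ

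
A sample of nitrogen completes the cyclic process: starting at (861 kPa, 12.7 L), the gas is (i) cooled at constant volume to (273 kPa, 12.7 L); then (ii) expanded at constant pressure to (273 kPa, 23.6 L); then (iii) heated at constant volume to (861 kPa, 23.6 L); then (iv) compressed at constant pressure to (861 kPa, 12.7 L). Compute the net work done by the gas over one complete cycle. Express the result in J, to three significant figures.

Constant-volume legs do no work.
W(ii) = (273)(23.6 − 12.7) = 2976 J; W(iv) = (861)(12.7 − 23.6) = -9385 J.
W_net = 2976 − 9385 = -6409 J (the counter-clockwise enclosed area).

W_net ≈ -6410 J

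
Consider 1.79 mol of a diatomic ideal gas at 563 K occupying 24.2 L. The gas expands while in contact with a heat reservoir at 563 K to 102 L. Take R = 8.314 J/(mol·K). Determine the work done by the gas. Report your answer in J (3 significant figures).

Isothermal: W = nRT ln(V₂/V₁).
W = (1.79)(8.314)(563) × ln(102/24.2)
  = 8379 × 1.439
W_by_gas = 12054 J.

W ≈ 12100 J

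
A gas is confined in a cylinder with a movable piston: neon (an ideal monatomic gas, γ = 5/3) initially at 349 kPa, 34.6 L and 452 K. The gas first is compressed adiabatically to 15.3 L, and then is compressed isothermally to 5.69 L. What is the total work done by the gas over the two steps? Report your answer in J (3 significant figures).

W_total ≈ -33700 J

Step 1 (adiabatic): W = (P₁V₁ − P₂V₂)/(γ−1) = (12075 − 20805)/0.667 = -13094 J.
After step 1: P = 1360 kPa, V = 15.3 L, T = 778.7 K.
Step 2 (isothermal): W = P₁V₁ ln(V₂/V₁) = (20805) ln(5.69/15.3) = -20579 J.
W_total = -13094 − 20579 = -33672 J.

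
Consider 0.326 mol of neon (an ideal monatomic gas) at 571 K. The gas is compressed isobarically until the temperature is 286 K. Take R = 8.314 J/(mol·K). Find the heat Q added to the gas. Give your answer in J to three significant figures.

Q ≈ -1930 J

Isobaric: W = nRΔT = (0.326)(8.314)(-285) = -772.5 J.
ΔU = nCᵥΔT with Cᵥ = 3R/2: ΔU = (0.326)(12.47)(-285) = -1159 J.
Q = ΔU + W = -1159 − 772.5 = -1931 J.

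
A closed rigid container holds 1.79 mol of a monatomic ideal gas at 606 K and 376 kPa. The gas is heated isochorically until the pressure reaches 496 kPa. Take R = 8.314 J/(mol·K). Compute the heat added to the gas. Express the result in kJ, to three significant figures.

Q ≈ 4.32 kJ

Constant volume ⇒ W = 0, so Q = ΔU = nCᵥΔT with Cᵥ = 3R/2 = 12.47 J/(mol·K).
At constant V, T₂/T₁ = P₂/P₁ ⇒ ΔT = T₁(P₂/P₁ − 1) = 606·(496/376 − 1) = 193.4 K.
ΔU = (1.79)(12.47)(193.4) = 4317 J.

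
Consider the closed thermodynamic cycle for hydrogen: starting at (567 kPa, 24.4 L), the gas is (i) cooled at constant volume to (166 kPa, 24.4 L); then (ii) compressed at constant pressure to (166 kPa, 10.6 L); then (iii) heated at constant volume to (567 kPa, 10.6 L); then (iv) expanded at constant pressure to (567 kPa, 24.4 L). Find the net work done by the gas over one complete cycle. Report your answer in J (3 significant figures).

W_net ≈ 5530 J

Constant-volume legs do no work.
W(ii) = (166)(10.6 − 24.4) = -2291 J; W(iv) = (567)(24.4 − 10.6) = 7825 J.
W_net = -2291 + 7825 = 5534 J (the clockwise enclosed area).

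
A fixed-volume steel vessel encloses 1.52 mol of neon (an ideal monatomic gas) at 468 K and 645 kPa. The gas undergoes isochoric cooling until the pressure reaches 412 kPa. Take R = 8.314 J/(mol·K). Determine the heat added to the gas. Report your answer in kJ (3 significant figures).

Q ≈ -3.20 kJ

Constant volume ⇒ W = 0, so Q = ΔU = nCᵥΔT with Cᵥ = 3R/2 = 12.47 J/(mol·K).
At constant V, T₂/T₁ = P₂/P₁ ⇒ ΔT = T₁(P₂/P₁ − 1) = 468·(412/645 − 1) = -169.1 K.
ΔU = (1.52)(12.47)(-169.1) = -3205 J.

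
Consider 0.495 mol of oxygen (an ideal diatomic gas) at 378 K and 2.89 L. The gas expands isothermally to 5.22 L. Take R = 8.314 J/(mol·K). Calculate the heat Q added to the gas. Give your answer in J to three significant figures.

Isothermal ⇒ ΔU = 0, so Q = W = nRT ln(V₂/V₁).
Q = (0.495)(8.314)(378) ln(5.22/2.89) = 1556 × 0.5912 = 919.8 J.

Q ≈ 920 J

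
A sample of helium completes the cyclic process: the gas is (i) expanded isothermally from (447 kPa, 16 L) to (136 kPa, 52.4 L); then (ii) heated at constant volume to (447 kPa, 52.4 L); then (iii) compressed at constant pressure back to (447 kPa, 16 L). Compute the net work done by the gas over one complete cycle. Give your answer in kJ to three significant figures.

W_net ≈ -7.79 kJ

Leg (i): W = PᵢVᵢ ln(V_f/Vᵢ) = (7152) ln(52.4/16) = 8485 J.
Leg (ii): W = 0.
Leg (iii): W = PΔV = (447)(16 − 52.4) = -16271 J.
W_net = 8485 − 16271 = -7786 J.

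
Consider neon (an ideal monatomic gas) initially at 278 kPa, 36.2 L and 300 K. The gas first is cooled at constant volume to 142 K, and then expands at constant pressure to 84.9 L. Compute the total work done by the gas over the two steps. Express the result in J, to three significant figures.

Step 1 (isochoric): W = 0 (constant volume).
After step 1: P = 131.6 kPa (V unchanged).
Step 2 (isobaric): W = PΔV = (131.6 kPa)(84.9 − 36.2 L) = 6408 J.
W_total = 0 + 6408 = 6408 J.

W_total ≈ 6410 J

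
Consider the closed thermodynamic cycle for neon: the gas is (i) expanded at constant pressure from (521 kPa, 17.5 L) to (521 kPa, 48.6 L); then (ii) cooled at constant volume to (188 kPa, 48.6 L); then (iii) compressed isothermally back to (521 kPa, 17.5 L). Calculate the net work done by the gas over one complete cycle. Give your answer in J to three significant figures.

Leg (i): W = PΔV = (521)(48.6 − 17.5) = 16203 J.
Leg (ii): W = 0.
Leg (iii): W = PᵢVᵢ ln(V_f/Vᵢ) = (9137) ln(17.5/48.6) = -9333 J.
W_net = 16203 − 9333 = 6871 J.

W_net ≈ 6870 J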